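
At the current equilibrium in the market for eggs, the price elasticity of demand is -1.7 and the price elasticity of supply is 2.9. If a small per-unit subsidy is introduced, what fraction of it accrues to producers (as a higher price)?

Producer share = 17/46

For a small subsidy around the equilibrium, the benefit split depends on the relative slopes, which at a point are proportional to the elasticities.
Buyer share = εs/(εs + |εd|) = 2.9/(2.9 + 1.7) = 29/46; seller share = |εd|/(εs + |εd|) = 17/46.
So producers capture 17/46 of the subsidy.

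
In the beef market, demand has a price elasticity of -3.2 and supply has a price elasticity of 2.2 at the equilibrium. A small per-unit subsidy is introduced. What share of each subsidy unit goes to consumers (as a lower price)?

Consumer share = 11/27

For a small subsidy around the equilibrium, the benefit split depends on the relative slopes, which at a point are proportional to the elasticities.
Buyer share = εs/(εs + |εd|) = 2.2/(2.2 + 3.2) = 11/27; seller share = |εd|/(εs + |εd|) = 16/27.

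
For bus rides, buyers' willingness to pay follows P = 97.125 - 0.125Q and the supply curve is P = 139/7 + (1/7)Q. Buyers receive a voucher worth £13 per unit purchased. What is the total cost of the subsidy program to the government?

Pre-subsidy: 97.125 - 0.125Q = 139/7 + (1/7)Q gives Q* = 4327/15 and P* = 916/15.
With the rebate, buyers effectively pay Pb = Ps − 13, where Ps is the price sellers receive.
On the curves, Pb = 97.125 - 0.125Q and Ps = 139/7 + (1/7)Q; the wedge Ps − Pb = 13 gives 139/7 + (1/7)Q − (97.125 - 0.125Q) = 13, so Q' = 337.
Then Pb = 97.125 − 0.125·337 = 55 and Ps = 139/7 + (1/7)·337 = 68.
Government outlay = subsidy × quantity = 13 × 337 = 4381.

Government cost = £4381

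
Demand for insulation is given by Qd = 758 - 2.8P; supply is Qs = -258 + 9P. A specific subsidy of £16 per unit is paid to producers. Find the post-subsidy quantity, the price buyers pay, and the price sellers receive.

Pre-subsidy: 758 - 2.8P = -258 + 9P gives P* = 5080/59, Q* = 30498/59.
With the subsidy, sellers receive Ps = Pb + 16 for each unit, where Pb is the price buyers pay.
Supply in terms of Pb becomes Qs = -258 + 9(Pb + 16) = -114 + 9Pb. Setting this equal to demand: 758 - 2.8Pb = -114 + 9Pb, so Pb = 4360/59.
Sellers receive Ps = 4360/59 + 16 = 5304/59; Q' = 758 − 2.8·(4360/59) = 32514/59.

Q' = 32514/59; buyers pay 4360/59; sellers receive 5304/59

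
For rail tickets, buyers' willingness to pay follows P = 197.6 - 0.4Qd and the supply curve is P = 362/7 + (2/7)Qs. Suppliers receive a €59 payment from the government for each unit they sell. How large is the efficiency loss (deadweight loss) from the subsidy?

Deadweight loss = 121835/48

Pre-subsidy: 197.6 - 0.4Q = 362/7 + (2/7)Q gives Q* = 212.75 and P* = 112.5.
With the subsidy, sellers receive Ps = Pb + 59 for each unit, where Pb is the price buyers pay.
On the curves, Pb = 197.6 - 0.4Q and Ps = 362/7 + (2/7)Q; the wedge Ps − Pb = 59 gives 362/7 + (2/7)Q − (197.6 - 0.4Q) = 59, so Q' = 7171/24.
Then Pb = 197.6 − 0.4·(7171/24) = 937/12 and Ps = 362/7 + (2/7)·(7171/24) = 1645/12.
The subsidy expands output by 7171/24 − 212.75 = 2065/24 past the efficient level; on those units the gap between marginal cost and willingness to pay runs from 0 up to 59.
DWL = ½ × 59 × 2065/24 = 121835/48.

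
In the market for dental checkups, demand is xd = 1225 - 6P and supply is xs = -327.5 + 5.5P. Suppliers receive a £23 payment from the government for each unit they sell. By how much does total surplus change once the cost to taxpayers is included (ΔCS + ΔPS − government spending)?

Net change in total surplus = -£759

Pre-subsidy: 1225 - 6P = -327.5 + 5.5P gives P* = 135, x* = 415.
With the subsidy, sellers receive Ps = Pb + 23 for each unit, where Pb is the price buyers pay.
Supply in terms of Pb becomes xs = -327.5 + 5.5(Pb + 23) = -201 + 5.5Pb. Setting this equal to demand: 1225 - 6Pb = -201 + 5.5Pb, so Pb = 124.
Sellers receive Ps = 124 + 23 = 147; x' = 1225 − 6·124 = 481.
ΔCS = ½(415 + 481)(135 − 124) = 4928; ΔPS = ½(415 + 481)(147 − 135) = 5376.
Government spending = 23 × 481 = 11063.
Net change = 4928 + 5376 − 11063 = -759. The loss equals the DWL triangle ½·23·66.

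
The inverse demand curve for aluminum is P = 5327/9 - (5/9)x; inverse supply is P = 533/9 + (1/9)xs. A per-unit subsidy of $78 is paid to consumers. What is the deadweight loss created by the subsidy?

Pre-subsidy: 5327/9 - (5/9)x = 533/9 + (1/9)x gives x* = 799 and P* = 148.
With the rebate, buyers effectively pay Pb = Ps − 78, where Ps is the price sellers receive.
On the curves, Pb = 5327/9 - (5/9)x and Ps = 533/9 + (1/9)x; the wedge Ps − Pb = 78 gives 533/9 + (1/9)x − (5327/9 - (5/9)x) = 78, so x' = 916.
Then Pb = 5327/9 − (5/9)·916 = 83 and Ps = 533/9 + (1/9)·916 = 161.
The subsidy expands output by 916 − 799 = 117 past the efficient level; on those units the gap between marginal cost and willingness to pay runs from 0 up to 78.
DWL = ½ × 78 × 117 = 4563.

Deadweight loss = $4563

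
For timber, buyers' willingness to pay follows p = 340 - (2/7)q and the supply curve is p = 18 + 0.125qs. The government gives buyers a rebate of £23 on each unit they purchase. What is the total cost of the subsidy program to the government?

Government cost = £19320

Pre-subsidy: 340 - (2/7)q = 18 + 0.125q gives q* = 784 and p* = 116.
With the rebate, buyers effectively pay pb = ps − 23, where ps is the price sellers receive.
On the curves, pb = 340 - (2/7)q and ps = 18 + 0.125q; the wedge ps − pb = 23 gives 18 + 0.125q − (340 - (2/7)q) = 23, so q' = 840.
Then pb = 340 − (2/7)·840 = 100 and ps = 18 + 0.125·840 = 123.
Government outlay = subsidy × quantity = 23 × 840 = 19320.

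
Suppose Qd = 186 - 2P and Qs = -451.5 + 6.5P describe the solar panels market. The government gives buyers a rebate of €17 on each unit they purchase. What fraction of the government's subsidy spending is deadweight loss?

DWL / government spending = 13/62

Pre-subsidy: 186 - 2P = -451.5 + 6.5P gives P* = 75, Q* = 36.
With the rebate, buyers effectively pay Pb = Ps − 17, where Ps is the price sellers receive.
Demand in terms of Ps becomes Qd = 186 − 2(Ps − 17) = 220 - 2Ps. Setting this equal to supply: 220 - 2Ps = -451.5 + 6.5Ps, so Ps = 79.
Buyers pay Pb = 79 − 17 = 62; Q' = -451.5 + 6.5·79 = 62.
ΔCS = ½(36 + 62)(75 − 62) = 637; ΔPS = ½(36 + 62)(79 − 75) = 196.
Government spending = 17 × 62 = 1054.
DWL = ½ × 17 × (62 − 36) = 221; fraction = 221 / 1054 = 13/62.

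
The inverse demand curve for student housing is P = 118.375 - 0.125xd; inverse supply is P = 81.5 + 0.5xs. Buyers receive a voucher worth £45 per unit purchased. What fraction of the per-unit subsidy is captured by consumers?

Pre-subsidy: 118.375 - 0.125x = 81.5 + 0.5x gives x* = 59 and P* = 111.
With the rebate, buyers effectively pay Pb = Ps − 45, where Ps is the price sellers receive.
On the curves, Pb = 118.375 - 0.125x and Ps = 81.5 + 0.5x; the wedge Ps − Pb = 45 gives 81.5 + 0.5x − (118.375 - 0.125x) = 45, so x' = 131.
Then Pb = 118.375 − 0.125·131 = 102 and Ps = 81.5 + 0.5·131 = 147.
Buyers' price falls by P* − Pb = 111 − 102 = 9; sellers' price rises by Ps − P* = 147 − 111 = 36.
So consumers capture 9/45 = 0.2 of each unit of subsidy.

Consumer share = 0.2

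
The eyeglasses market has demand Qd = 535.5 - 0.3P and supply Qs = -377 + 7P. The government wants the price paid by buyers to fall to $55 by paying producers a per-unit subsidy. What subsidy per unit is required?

Required subsidy s = $73 per unit

At a buyer price of 55, quantity demanded is 535.5 − 0.3·55 = 519.
Sellers supply 519 only when they receive Ps with -377 + 7·Ps = 519, i.e. Ps = 128.
s = Ps − Pb = 128 − 55 = 73.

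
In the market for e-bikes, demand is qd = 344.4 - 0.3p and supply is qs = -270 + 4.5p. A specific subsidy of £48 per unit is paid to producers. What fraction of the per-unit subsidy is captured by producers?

Pre-subsidy: 344.4 - 0.3p = -270 + 4.5p gives p* = 128, q* = 306.
With the subsidy, sellers receive ps = pb + 48 for each unit, where pb is the price buyers pay.
Supply in terms of pb becomes qs = -270 + 4.5(pb + 48) = -54 + 4.5pb. Setting this equal to demand: 344.4 - 0.3pb = -54 + 4.5pb, so pb = 83.
Sellers receive ps = 83 + 48 = 131; q' = 344.4 − 0.3·83 = 319.5.
Buyers' price falls by p* − pb = 128 − 83 = 45; sellers' price rises by ps − p* = 131 − 128 = 3.
So producers capture 3/48 = 0.0625 of each unit of subsidy.

Producer share = 0.0625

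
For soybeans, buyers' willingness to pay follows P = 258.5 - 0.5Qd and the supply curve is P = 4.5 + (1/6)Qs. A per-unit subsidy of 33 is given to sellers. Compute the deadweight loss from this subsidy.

Pre-subsidy: 258.5 - 0.5Q = 4.5 + (1/6)Q gives Q* = 381 and P* = 68.
With the subsidy, sellers receive Ps = Pb + 33 for each unit, where Pb is the price buyers pay.
On the curves, Pb = 258.5 - 0.5Q and Ps = 4.5 + (1/6)Q; the wedge Ps − Pb = 33 gives 4.5 + (1/6)Q − (258.5 - 0.5Q) = 33, so Q' = 430.5.
Then Pb = 258.5 − 0.5·430.5 = 43.25 and Ps = 4.5 + (1/6)·430.5 = 76.25.
The subsidy expands output by 430.5 − 381 = 49.5 past the efficient level; on those units the gap between marginal cost and willingness to pay runs from 0 up to 33.
DWL = ½ × 33 × 49.5 = 816.75.

Deadweight loss = 816.75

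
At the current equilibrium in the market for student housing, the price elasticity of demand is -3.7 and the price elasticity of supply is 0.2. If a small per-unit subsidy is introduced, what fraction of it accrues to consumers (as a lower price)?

For a small subsidy around the equilibrium, the benefit split depends on the relative slopes, which at a point are proportional to the elasticities.
Buyer share = εs/(εs + |εd|) = 0.2/(0.2 + 3.7) = 2/39; seller share = |εd|/(εs + |εd|) = 37/39.

Consumer share = 2/39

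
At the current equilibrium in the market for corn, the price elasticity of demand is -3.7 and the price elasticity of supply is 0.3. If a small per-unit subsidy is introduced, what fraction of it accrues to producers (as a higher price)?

For a small subsidy around the equilibrium, the benefit split depends on the relative slopes, which at a point are proportional to the elasticities.
Buyer share = εs/(εs + |εd|) = 0.3/(0.3 + 3.7) = 0.075; seller share = |εd|/(εs + |εd|) = 0.925.
So producers capture 0.925 of the subsidy.

Producer share = 0.925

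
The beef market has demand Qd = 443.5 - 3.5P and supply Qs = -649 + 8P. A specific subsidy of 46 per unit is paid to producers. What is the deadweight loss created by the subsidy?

Deadweight loss = 2576

Pre-subsidy: 443.5 - 3.5P = -649 + 8P gives P* = 95, Q* = 111.
With the subsidy, sellers receive Ps = Pb + 46 for each unit, where Pb is the price buyers pay.
Supply in terms of Pb becomes Qs = -649 + 8(Pb + 46) = -281 + 8Pb. Setting this equal to demand: 443.5 - 3.5Pb = -281 + 8Pb, so Pb = 63.
Sellers receive Ps = 63 + 46 = 109; Q' = 443.5 − 3.5·63 = 223.
The subsidy expands output by 223 − 111 = 112 past the efficient level; on those units the gap between marginal cost and willingness to pay runs from 0 up to 46.
DWL = ½ × 46 × 112 = 2576.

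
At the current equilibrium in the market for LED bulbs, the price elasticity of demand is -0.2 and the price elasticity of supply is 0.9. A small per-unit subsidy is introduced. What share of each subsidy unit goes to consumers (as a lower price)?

For a small subsidy around the equilibrium, the benefit split depends on the relative slopes, which at a point are proportional to the elasticities.
Buyer share = εs/(εs + |εd|) = 0.9/(0.9 + 0.2) = 9/11; seller share = |εd|/(εs + |εd|) = 2/11.

Consumer share = 9/11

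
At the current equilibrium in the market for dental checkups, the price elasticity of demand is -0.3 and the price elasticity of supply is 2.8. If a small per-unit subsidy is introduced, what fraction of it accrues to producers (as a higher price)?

For a small subsidy around the equilibrium, the benefit split depends on the relative slopes, which at a point are proportional to the elasticities.
Buyer share = εs/(εs + |εd|) = 2.8/(2.8 + 0.3) = 28/31; seller share = |εd|/(εs + |εd|) = 3/31.
So producers capture 3/31 of the subsidy.

Producer share = 3/31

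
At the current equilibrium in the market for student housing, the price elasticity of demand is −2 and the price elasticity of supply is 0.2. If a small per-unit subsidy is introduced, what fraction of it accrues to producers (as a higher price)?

For a small subsidy around the equilibrium, the benefit split depends on the relative slopes, which at a point are proportional to the elasticities.
Buyer share = εs/(εs + |εd|) = 0.2/(0.2 + 2) = 1/11; seller share = |εd|/(εs + |εd|) = 10/11.
So producers capture 10/11 of the subsidy.

Producer share = 10/11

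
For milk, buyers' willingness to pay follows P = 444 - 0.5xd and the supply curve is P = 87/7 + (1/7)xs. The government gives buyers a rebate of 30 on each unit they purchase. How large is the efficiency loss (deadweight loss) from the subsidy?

Deadweight loss = 700

Pre-subsidy: 444 - 0.5x = 87/7 + (1/7)x gives x* = 2014/3 and P* = 325/3.
With the rebate, buyers effectively pay Pb = Ps − 30, where Ps is the price sellers receive.
On the curves, Pb = 444 - 0.5x and Ps = 87/7 + (1/7)x; the wedge Ps − Pb = 30 gives 87/7 + (1/7)x − (444 - 0.5x) = 30, so x' = 718.
Then Pb = 444 − 0.5·718 = 85 and Ps = 87/7 + (1/7)·718 = 115.
The subsidy expands output by 718 − 2014/3 = 140/3 past the efficient level; on those units the gap between marginal cost and willingness to pay runs from 0 up to 30.
DWL = ½ × 30 × 140/3 = 700.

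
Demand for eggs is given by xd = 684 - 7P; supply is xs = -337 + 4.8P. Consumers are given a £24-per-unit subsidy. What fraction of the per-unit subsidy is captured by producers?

Producer share = 35/59

Pre-subsidy: 684 - 7P = -337 + 4.8P gives P* = 5105/59, x* = 4621/59.
With the rebate, buyers effectively pay Pb = Ps − 24, where Ps is the price sellers receive.
Demand in terms of Ps becomes xd = 684 − 7(Ps − 24) = 852 - 7Ps. Setting this equal to supply: 852 - 7Ps = -337 + 4.8Ps, so Ps = 5945/59.
Buyers pay Pb = 5945/59 − 24 = 4529/59; x' = -337 + 4.8·(5945/59) = 8653/59.
Buyers' price falls by P* − Pb = 5105/59 − 4529/59 = 576/59; sellers' price rises by Ps − P* = 5945/59 − 5105/59 = 840/59.
So producers capture (840/59)/24 = 35/59 of each unit of subsidy.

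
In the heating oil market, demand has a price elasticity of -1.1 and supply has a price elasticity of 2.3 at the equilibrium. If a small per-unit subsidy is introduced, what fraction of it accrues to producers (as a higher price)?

Producer share = 11/34

For a small subsidy around the equilibrium, the benefit split depends on the relative slopes, which at a point are proportional to the elasticities.
Buyer share = εs/(εs + |εd|) = 2.3/(2.3 + 1.1) = 23/34; seller share = |εd|/(εs + |εd|) = 11/34.
So producers capture 11/34 of the subsidy.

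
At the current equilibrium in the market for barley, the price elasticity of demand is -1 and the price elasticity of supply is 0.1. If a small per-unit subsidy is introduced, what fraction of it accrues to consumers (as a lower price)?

Consumer share = 1/11

For a small subsidy around the equilibrium, the benefit split depends on the relative slopes, which at a point are proportional to the elasticities.
Buyer share = εs/(εs + |εd|) = 0.1/(0.1 + 1) = 1/11; seller share = |εd|/(εs + |εd|) = 10/11.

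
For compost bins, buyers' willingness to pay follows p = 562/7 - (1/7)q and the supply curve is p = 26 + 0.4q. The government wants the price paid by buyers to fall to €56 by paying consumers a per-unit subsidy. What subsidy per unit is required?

At a buyer price of 56, quantity demanded is 562 − 7·56 = 170.
Sellers supply 170 only when they receive ps = 26 + 0.4·170 = 94.
s = ps − pb = 94 − 56 = 38.

Required subsidy s = €38 per unit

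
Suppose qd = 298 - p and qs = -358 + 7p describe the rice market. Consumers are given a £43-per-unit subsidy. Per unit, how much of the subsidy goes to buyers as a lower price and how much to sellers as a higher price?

Buyers gain £37.625 per unit; sellers gain £5.375 per unit

Pre-subsidy: 298 - p = -358 + 7p gives p* = 82, q* = 216.
With the rebate, buyers effectively pay pb = ps − 43, where ps is the price sellers receive.
Demand in terms of ps becomes qd = 298 − 1(ps − 43) = 341 - ps. Setting this equal to supply: 341 - ps = -358 + 7ps, so ps = 87.375.
Buyers pay pb = 87.375 − 43 = 44.375; q' = -358 + 7·87.375 = 253.625.
Buyers' price falls by p* − pb = 82 − 44.375 = 37.625; sellers' price rises by ps − p* = 87.375 − 82 = 5.375.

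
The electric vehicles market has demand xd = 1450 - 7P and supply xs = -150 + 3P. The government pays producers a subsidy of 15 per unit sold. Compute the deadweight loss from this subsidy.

Pre-subsidy: 1450 - 7P = -150 + 3P gives P* = 160, x* = 330.
With the subsidy, sellers receive Ps = Pb + 15 for each unit, where Pb is the price buyers pay.
Supply in terms of Pb becomes xs = -150 + 3(Pb + 15) = -105 + 3Pb. Setting this equal to demand: 1450 - 7Pb = -105 + 3Pb, so Pb = 155.5.
Sellers receive Ps = 155.5 + 15 = 170.5; x' = 1450 − 7·155.5 = 361.5.
The subsidy expands output by 361.5 − 330 = 31.5 past the efficient level; on those units the gap between marginal cost and willingness to pay runs from 0 up to 15.
DWL = ½ × 15 × 31.5 = 236.25.

Deadweight loss = 236.25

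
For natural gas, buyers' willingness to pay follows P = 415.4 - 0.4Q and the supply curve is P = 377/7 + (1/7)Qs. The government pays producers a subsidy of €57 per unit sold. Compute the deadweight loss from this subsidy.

Deadweight loss = €2992.5

Pre-subsidy: 415.4 - 0.4Q = 377/7 + (1/7)Q gives Q* = 666 and P* = 149.
With the subsidy, sellers receive Ps = Pb + 57 for each unit, where Pb is the price buyers pay.
On the curves, Pb = 415.4 - 0.4Q and Ps = 377/7 + (1/7)Q; the wedge Ps − Pb = 57 gives 377/7 + (1/7)Q − (415.4 - 0.4Q) = 57, so Q' = 771.
Then Pb = 415.4 − 0.4·771 = 107 and Ps = 377/7 + (1/7)·771 = 164.
The subsidy expands output by 771 − 666 = 105 past the efficient level; on those units the gap between marginal cost and willingness to pay runs from 0 up to 57.
DWL = ½ × 57 × 105 = 2992.5.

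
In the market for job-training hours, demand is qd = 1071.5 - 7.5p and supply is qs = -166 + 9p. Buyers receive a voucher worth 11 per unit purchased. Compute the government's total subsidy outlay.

Pre-subsidy: 1071.5 - 7.5p = -166 + 9p gives p* = 75, q* = 509.
With the rebate, buyers effectively pay pb = ps − 11, where ps is the price sellers receive.
Demand in terms of ps becomes qd = 1071.5 − 7.5(ps − 11) = 1154 - 7.5ps. Setting this equal to supply: 1154 - 7.5ps = -166 + 9ps, so ps = 80.
Buyers pay pb = 80 − 11 = 69; q' = -166 + 9·80 = 554.
Government outlay = subsidy × quantity = 11 × 554 = 6094.

Government cost = 6094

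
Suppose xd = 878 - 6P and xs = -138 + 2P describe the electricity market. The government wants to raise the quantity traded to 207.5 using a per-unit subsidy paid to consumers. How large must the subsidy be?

At x = 207.5, invert demand for the buyer price: Pb = (878 − 207.5)/6 = 111.75; invert supply for the seller price: Ps = (207.5 − (-138))/2 = 172.75.
The subsidy must fill the gap: s = Ps − Pb = 172.75 − 111.75 = 61.

Required subsidy s = 61 per unit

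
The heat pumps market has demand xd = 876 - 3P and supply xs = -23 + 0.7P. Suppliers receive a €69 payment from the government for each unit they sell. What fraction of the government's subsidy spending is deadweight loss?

Pre-subsidy: 876 - 3P = -23 + 0.7P gives P* = 8990/37, x* = 5442/37.
With the subsidy, sellers receive Ps = Pb + 69 for each unit, where Pb is the price buyers pay.
Supply in terms of Pb becomes xs = -23 + 0.7(Pb + 69) = 25.3 + 0.7Pb. Setting this equal to demand: 876 - 3Pb = 25.3 + 0.7Pb, so Pb = 8507/37.
Sellers receive Ps = 8507/37 + 69 = 11060/37; x' = 876 − 3·(8507/37) = 6891/37.
ΔCS = ½(5442/37 + 6891/37)(8990/37 − 8507/37) = 5956839/2738; ΔPS = ½(5442/37 + 6891/37)(11060/37 − 8990/37) = 12764655/1369.
Government spending = 69 × 6891/37 = 475479/37.
DWL = ½ × 69 × (6891/37 − 5442/37) = 99981/74; fraction = (99981/74) / (475479/37) = 483/4594.

DWL / government spending = 483/4594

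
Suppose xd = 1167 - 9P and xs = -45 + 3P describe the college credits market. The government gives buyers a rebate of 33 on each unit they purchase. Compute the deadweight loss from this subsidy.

Pre-subsidy: 1167 - 9P = -45 + 3P gives P* = 101, x* = 258.
With the rebate, buyers effectively pay Pb = Ps − 33, where Ps is the price sellers receive.
Demand in terms of Ps becomes xd = 1167 − 9(Ps − 33) = 1464 - 9Ps. Setting this equal to supply: 1464 - 9Ps = -45 + 3Ps, so Ps = 125.75.
Buyers pay Pb = 125.75 − 33 = 92.75; x' = -45 + 3·125.75 = 332.25.
The subsidy expands output by 332.25 − 258 = 74.25 past the efficient level; on those units the gap between marginal cost and willingness to pay runs from 0 up to 33.
DWL = ½ × 33 × 74.25 = 1225.125.

Deadweight loss = 1225.125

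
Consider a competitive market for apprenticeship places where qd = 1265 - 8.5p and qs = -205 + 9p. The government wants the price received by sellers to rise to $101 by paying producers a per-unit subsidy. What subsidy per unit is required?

Required subsidy s = $35 per unit

At a seller price of 101, quantity supplied is -205 + 9·101 = 704.
Buyers absorb 704 only when they pay pb with 1265 − 8.5·pb = 704, i.e. pb = 66.
s = ps − pb = 101 − 66 = 35.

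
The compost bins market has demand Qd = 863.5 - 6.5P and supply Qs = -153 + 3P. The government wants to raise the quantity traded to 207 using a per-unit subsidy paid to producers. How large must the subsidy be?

At Q = 207, invert demand for the buyer price: Pb = (863.5 − 207)/6.5 = 101; invert supply for the seller price: Ps = (207 − (-153))/3 = 120.
The subsidy must fill the gap: s = Ps − Pb = 120 − 101 = 19.

Required subsidy s = 19 per unit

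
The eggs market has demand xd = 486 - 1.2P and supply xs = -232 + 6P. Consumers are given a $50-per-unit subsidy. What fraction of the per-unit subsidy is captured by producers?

Producer share = 1/6

Pre-subsidy: 486 - 1.2P = -232 + 6P gives P* = 1795/18, x* = 1099/3.
With the rebate, buyers effectively pay Pb = Ps − 50, where Ps is the price sellers receive.
Demand in terms of Ps becomes xd = 486 − 1.2(Ps − 50) = 546 - 1.2Ps. Setting this equal to supply: 546 - 1.2Ps = -232 + 6Ps, so Ps = 1945/18.
Buyers pay Pb = 1945/18 − 50 = 1045/18; x' = -232 + 6·(1945/18) = 1249/3.
Buyers' price falls by P* − Pb = 1795/18 − 1045/18 = 125/3; sellers' price rises by Ps − P* = 1945/18 − 1795/18 = 25/3.
So producers capture (25/3)/50 = 1/6 of each unit of subsidy.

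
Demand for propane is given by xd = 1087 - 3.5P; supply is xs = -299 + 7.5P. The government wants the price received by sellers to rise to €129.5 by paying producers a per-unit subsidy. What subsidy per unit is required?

At a seller price of 129.5, quantity supplied is -299 + 7.5·129.5 = 672.25.
Buyers absorb 672.25 only when they pay Pb with 1087 − 3.5·Pb = 672.25, i.e. Pb = 118.5.
s = Ps − Pb = 129.5 − 118.5 = 11.

Required subsidy s = €11 per unit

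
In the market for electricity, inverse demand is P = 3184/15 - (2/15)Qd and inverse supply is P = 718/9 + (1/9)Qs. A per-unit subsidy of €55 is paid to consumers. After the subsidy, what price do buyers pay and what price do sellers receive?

Buyers pay €110; sellers receive €165

Pre-subsidy: 3184/15 - (2/15)Q = 718/9 + (1/9)Q gives Q* = 542 and P* = 140.
With the rebate, buyers effectively pay Pb = Ps − 55, where Ps is the price sellers receive.
On the curves, Pb = 3184/15 - (2/15)Q and Ps = 718/9 + (1/9)Q; the wedge Ps − Pb = 55 gives 718/9 + (1/9)Q − (3184/15 - (2/15)Q) = 55, so Q' = 767.
Then Pb = 3184/15 − (2/15)·767 = 110 and Ps = 718/9 + (1/9)·767 = 165.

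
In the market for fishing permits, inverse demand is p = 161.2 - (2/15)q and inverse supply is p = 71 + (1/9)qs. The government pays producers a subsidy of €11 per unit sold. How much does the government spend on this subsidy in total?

Pre-subsidy: 161.2 - (2/15)q = 71 + (1/9)q gives q* = 369 and p* = 112.
With the subsidy, sellers receive ps = pb + 11 for each unit, where pb is the price buyers pay.
On the curves, pb = 161.2 - (2/15)q and ps = 71 + (1/9)q; the wedge ps − pb = 11 gives 71 + (1/9)q − (161.2 - (2/15)q) = 11, so q' = 414.
Then pb = 161.2 − (2/15)·414 = 106 and ps = 71 + (1/9)·414 = 117.
Government outlay = subsidy × quantity = 11 × 414 = 4554.

Government cost = €4554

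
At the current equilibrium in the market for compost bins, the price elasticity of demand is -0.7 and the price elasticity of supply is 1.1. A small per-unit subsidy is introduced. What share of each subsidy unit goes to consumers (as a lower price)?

For a small subsidy around the equilibrium, the benefit split depends on the relative slopes, which at a point are proportional to the elasticities.
Buyer share = εs/(εs + |εd|) = 1.1/(1.1 + 0.7) = 11/18; seller share = |εd|/(εs + |εd|) = 7/18.

Consumer share = 11/18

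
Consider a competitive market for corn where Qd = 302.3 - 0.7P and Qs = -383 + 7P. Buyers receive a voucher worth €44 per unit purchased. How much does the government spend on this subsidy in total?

Pre-subsidy: 302.3 - 0.7P = -383 + 7P gives P* = 89, Q* = 240.
With the rebate, buyers effectively pay Pb = Ps − 44, where Ps is the price sellers receive.
Demand in terms of Ps becomes Qd = 302.3 − 0.7(Ps − 44) = 333.1 - 0.7Ps. Setting this equal to supply: 333.1 - 0.7Ps = -383 + 7Ps, so Ps = 93.
Buyers pay Pb = 93 − 44 = 49; Q' = -383 + 7·93 = 268.
Government outlay = subsidy × quantity = 44 × 268 = 11792.

Government cost = €11792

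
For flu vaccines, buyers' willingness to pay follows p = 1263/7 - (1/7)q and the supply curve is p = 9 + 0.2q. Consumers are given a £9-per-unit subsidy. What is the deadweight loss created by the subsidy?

Deadweight loss = £118.125

Pre-subsidy: 1263/7 - (1/7)q = 9 + 0.2q gives q* = 500 and p* = 109.
With the rebate, buyers effectively pay pb = ps − 9, where ps is the price sellers receive.
On the curves, pb = 1263/7 - (1/7)q and ps = 9 + 0.2q; the wedge ps − pb = 9 gives 9 + 0.2q − (1263/7 - (1/7)q) = 9, so q' = 526.25.
Then pb = 1263/7 − (1/7)·526.25 = 105.25 and ps = 9 + 0.2·526.25 = 114.25.
The subsidy expands output by 526.25 − 500 = 26.25 past the efficient level; on those units the gap between marginal cost and willingness to pay runs from 0 up to 9.
DWL = ½ × 9 × 26.25 = 118.125.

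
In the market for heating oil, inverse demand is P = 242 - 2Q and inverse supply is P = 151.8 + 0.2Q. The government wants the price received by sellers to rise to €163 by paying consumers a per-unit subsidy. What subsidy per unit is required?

Required subsidy s = €33 per unit

At a seller price of 163, quantity supplied is -759 + 5·163 = 56.
Buyers absorb 56 only when they pay Pb = 242 − 2·56 = 130.
s = Ps − Pb = 163 − 130 = 33.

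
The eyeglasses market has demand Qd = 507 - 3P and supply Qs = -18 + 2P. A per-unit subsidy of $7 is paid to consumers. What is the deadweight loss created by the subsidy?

Pre-subsidy: 507 - 3P = -18 + 2P gives P* = 105, Q* = 192.
With the rebate, buyers effectively pay Pb = Ps − 7, where Ps is the price sellers receive.
Demand in terms of Ps becomes Qd = 507 − 3(Ps − 7) = 528 - 3Ps. Setting this equal to supply: 528 - 3Ps = -18 + 2Ps, so Ps = 109.2.
Buyers pay Pb = 109.2 − 7 = 102.2; Q' = -18 + 2·109.2 = 200.4.
The subsidy expands output by 200.4 − 192 = 8.4 past the efficient level; on those units the gap between marginal cost and willingness to pay runs from 0 up to 7.
DWL = ½ × 7 × 8.4 = 29.4.

Deadweight loss = $29.4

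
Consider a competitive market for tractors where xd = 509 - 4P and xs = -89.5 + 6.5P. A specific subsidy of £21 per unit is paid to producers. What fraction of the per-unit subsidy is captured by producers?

Producer share = 8/21

Pre-subsidy: 509 - 4P = -89.5 + 6.5P gives P* = 57, x* = 281.
With the subsidy, sellers receive Ps = Pb + 21 for each unit, where Pb is the price buyers pay.
Supply in terms of Pb becomes xs = -89.5 + 6.5(Pb + 21) = 47 + 6.5Pb. Setting this equal to demand: 509 - 4Pb = 47 + 6.5Pb, so Pb = 44.
Sellers receive Ps = 44 + 21 = 65; x' = 509 − 4·44 = 333.
Buyers' price falls by P* − Pb = 57 − 44 = 13; sellers' price rises by Ps − P* = 65 − 57 = 8.
So producers capture 8/21 = 8/21 of each unit of subsidy.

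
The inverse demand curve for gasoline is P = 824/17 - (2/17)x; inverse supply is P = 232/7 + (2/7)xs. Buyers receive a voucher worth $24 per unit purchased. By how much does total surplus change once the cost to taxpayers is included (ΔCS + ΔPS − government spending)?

Net change in total surplus = -$714

Pre-subsidy: 824/17 - (2/17)x = 232/7 + (2/7)x gives x* = 38 and P* = 44.
With the rebate, buyers effectively pay Pb = Ps − 24, where Ps is the price sellers receive.
On the curves, Pb = 824/17 - (2/17)x and Ps = 232/7 + (2/7)x; the wedge Ps − Pb = 24 gives 232/7 + (2/7)x − (824/17 - (2/17)x) = 24, so x' = 97.5.
Then Pb = 824/17 − (2/17)·97.5 = 37 and Ps = 232/7 + (2/7)·97.5 = 61.
ΔCS = ½(38 + 97.5)(44 − 37) = 474.25; ΔPS = ½(38 + 97.5)(61 − 44) = 1151.75.
Government spending = 24 × 97.5 = 2340.
Net change = 474.25 + 1151.75 − 2340 = -714. The loss equals the DWL triangle ½·24·59.5.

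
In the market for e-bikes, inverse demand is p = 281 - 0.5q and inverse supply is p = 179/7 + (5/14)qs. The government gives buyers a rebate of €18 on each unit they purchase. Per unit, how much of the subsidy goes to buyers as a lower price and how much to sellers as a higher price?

Pre-subsidy: 281 - 0.5q = 179/7 + (5/14)q gives q* = 298 and p* = 132.
With the rebate, buyers effectively pay pb = ps − 18, where ps is the price sellers receive.
On the curves, pb = 281 - 0.5q and ps = 179/7 + (5/14)q; the wedge ps − pb = 18 gives 179/7 + (5/14)q − (281 - 0.5q) = 18, so q' = 319.
Then pb = 281 − 0.5·319 = 121.5 and ps = 179/7 + (5/14)·319 = 139.5.
Buyers' price falls by p* − pb = 132 − 121.5 = 10.5; sellers' price rises by ps − p* = 139.5 − 132 = 7.5.

Buyers gain €10.5 per unit; sellers gain €7.5 per unit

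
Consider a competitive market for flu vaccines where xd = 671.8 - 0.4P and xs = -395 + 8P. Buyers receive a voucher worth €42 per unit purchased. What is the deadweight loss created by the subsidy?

Pre-subsidy: 671.8 - 0.4P = -395 + 8P gives P* = 127, x* = 621.
With the rebate, buyers effectively pay Pb = Ps − 42, where Ps is the price sellers receive.
Demand in terms of Ps becomes xd = 671.8 − 0.4(Ps − 42) = 688.6 - 0.4Ps. Setting this equal to supply: 688.6 - 0.4Ps = -395 + 8Ps, so Ps = 129.
Buyers pay Pb = 129 − 42 = 87; x' = -395 + 8·129 = 637.
The subsidy expands output by 637 − 621 = 16 past the efficient level; on those units the gap between marginal cost and willingness to pay runs from 0 up to 42.
DWL = ½ × 42 × 16 = 336.

Deadweight loss = €336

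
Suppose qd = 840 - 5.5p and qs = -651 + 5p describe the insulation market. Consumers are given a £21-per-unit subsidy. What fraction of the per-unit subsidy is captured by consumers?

Pre-subsidy: 840 - 5.5p = -651 + 5p gives p* = 142, q* = 59.
With the rebate, buyers effectively pay pb = ps − 21, where ps is the price sellers receive.
Demand in terms of ps becomes qd = 840 − 5.5(ps − 21) = 955.5 - 5.5ps. Setting this equal to supply: 955.5 - 5.5ps = -651 + 5ps, so ps = 153.
Buyers pay pb = 153 − 21 = 132; q' = -651 + 5·153 = 114.
Buyers' price falls by p* − pb = 142 − 132 = 10; sellers' price rises by ps − p* = 153 − 142 = 11.
So consumers capture 10/21 = 10/21 of each unit of subsidy.

Consumer share = 10/21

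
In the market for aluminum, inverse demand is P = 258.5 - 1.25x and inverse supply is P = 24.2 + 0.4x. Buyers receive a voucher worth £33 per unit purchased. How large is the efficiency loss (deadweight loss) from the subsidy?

Deadweight loss = £330

Pre-subsidy: 258.5 - 1.25x = 24.2 + 0.4x gives x* = 142 and P* = 81.
With the rebate, buyers effectively pay Pb = Ps − 33, where Ps is the price sellers receive.
On the curves, Pb = 258.5 - 1.25x and Ps = 24.2 + 0.4x; the wedge Ps − Pb = 33 gives 24.2 + 0.4x − (258.5 - 1.25x) = 33, so x' = 162.
Then Pb = 258.5 − 1.25·162 = 56 and Ps = 24.2 + 0.4·162 = 89.
The subsidy expands output by 162 − 142 = 20 past the efficient level; on those units the gap between marginal cost and willingness to pay runs from 0 up to 33.
DWL = ½ × 33 × 20 = 330.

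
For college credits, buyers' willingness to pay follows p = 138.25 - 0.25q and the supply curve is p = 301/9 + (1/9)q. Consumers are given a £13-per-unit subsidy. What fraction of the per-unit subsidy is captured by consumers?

Pre-subsidy: 138.25 - 0.25q = 301/9 + (1/9)q gives q* = 3773/13 and p* = 854/13.
With the rebate, buyers effectively pay pb = ps − 13, where ps is the price sellers receive.
On the curves, pb = 138.25 - 0.25q and ps = 301/9 + (1/9)q; the wedge ps − pb = 13 gives 301/9 + (1/9)q − (138.25 - 0.25q) = 13, so q' = 4241/13.
Then pb = 138.25 − 0.25·(4241/13) = 737/13 and ps = 301/9 + (1/9)·(4241/13) = 906/13.
Buyers' price falls by p* − pb = 854/13 − 737/13 = 9; sellers' price rises by ps − p* = 906/13 − 854/13 = 4.
So consumers capture 9/13 = 9/13 of each unit of subsidy.

Consumer share = 9/13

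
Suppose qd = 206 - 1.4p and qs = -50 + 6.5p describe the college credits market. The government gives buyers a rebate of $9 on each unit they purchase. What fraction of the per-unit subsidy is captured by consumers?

Pre-subsidy: 206 - 1.4p = -50 + 6.5p gives p* = 2560/79, q* = 12690/79.
With the rebate, buyers effectively pay pb = ps − 9, where ps is the price sellers receive.
Demand in terms of ps becomes qd = 206 − 1.4(ps − 9) = 218.6 - 1.4ps. Setting this equal to supply: 218.6 - 1.4ps = -50 + 6.5ps, so ps = 34.
Buyers pay pb = 34 − 9 = 25; q' = -50 + 6.5·34 = 171.
Buyers' price falls by p* − pb = 2560/79 − 25 = 585/79; sellers' price rises by ps − p* = 34 − 2560/79 = 126/79.
So consumers capture (585/79)/9 = 65/79 of each unit of subsidy.

Consumer share = 65/79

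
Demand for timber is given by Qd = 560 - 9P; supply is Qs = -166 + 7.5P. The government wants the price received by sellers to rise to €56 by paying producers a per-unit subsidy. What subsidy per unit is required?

At a seller price of 56, quantity supplied is -166 + 7.5·56 = 254.
Buyers absorb 254 only when they pay Pb with 560 − 9·Pb = 254, i.e. Pb = 34.
s = Ps − Pb = 56 − 34 = 22.

Required subsidy s = €22 per unit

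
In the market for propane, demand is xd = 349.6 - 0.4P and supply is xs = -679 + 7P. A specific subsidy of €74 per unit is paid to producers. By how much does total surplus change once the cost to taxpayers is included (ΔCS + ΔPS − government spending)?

Net change in total surplus = -€1036

Pre-subsidy: 349.6 - 0.4P = -679 + 7P gives P* = 139, x* = 294.
With the subsidy, sellers receive Ps = Pb + 74 for each unit, where Pb is the price buyers pay.
Supply in terms of Pb becomes xs = -679 + 7(Pb + 74) = -161 + 7Pb. Setting this equal to demand: 349.6 - 0.4Pb = -161 + 7Pb, so Pb = 69.
Sellers receive Ps = 69 + 74 = 143; x' = 349.6 − 0.4·69 = 322.
ΔCS = ½(294 + 322)(139 − 69) = 21560; ΔPS = ½(294 + 322)(143 − 139) = 1232.
Government spending = 74 × 322 = 23828.
Net change = 21560 + 1232 − 23828 = -1036. The loss equals the DWL triangle ½·74·28.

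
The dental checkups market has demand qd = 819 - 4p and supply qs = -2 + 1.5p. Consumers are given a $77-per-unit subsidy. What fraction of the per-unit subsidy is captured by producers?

Producer share = 8/11

Pre-subsidy: 819 - 4p = -2 + 1.5p gives p* = 1642/11, q* = 2441/11.
With the rebate, buyers effectively pay pb = ps − 77, where ps is the price sellers receive.
Demand in terms of ps becomes qd = 819 − 4(ps − 77) = 1127 - 4ps. Setting this equal to supply: 1127 - 4ps = -2 + 1.5ps, so ps = 2258/11.
Buyers pay pb = 2258/11 − 77 = 1411/11; q' = -2 + 1.5·(2258/11) = 3365/11.
Buyers' price falls by p* − pb = 1642/11 − 1411/11 = 21; sellers' price rises by ps − p* = 2258/11 − 1642/11 = 56.
So producers capture 56/77 = 8/11 of each unit of subsidy.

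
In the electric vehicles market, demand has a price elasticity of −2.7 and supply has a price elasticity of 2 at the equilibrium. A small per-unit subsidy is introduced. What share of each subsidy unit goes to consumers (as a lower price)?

For a small subsidy around the equilibrium, the benefit split depends on the relative slopes, which at a point are proportional to the elasticities.
Buyer share = εs/(εs + |εd|) = 2/(2 + 2.7) = 20/47; seller share = |εd|/(εs + |εd|) = 27/47.

Consumer share = 20/47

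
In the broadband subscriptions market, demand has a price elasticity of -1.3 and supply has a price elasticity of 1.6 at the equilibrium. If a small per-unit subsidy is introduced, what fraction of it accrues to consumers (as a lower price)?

Consumer share = 16/29

For a small subsidy around the equilibrium, the benefit split depends on the relative slopes, which at a point are proportional to the elasticities.
Buyer share = εs/(εs + |εd|) = 1.6/(1.6 + 1.3) = 16/29; seller share = |εd|/(εs + |εd|) = 13/29.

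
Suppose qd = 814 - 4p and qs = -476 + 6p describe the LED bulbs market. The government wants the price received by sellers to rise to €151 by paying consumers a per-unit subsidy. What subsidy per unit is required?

Required subsidy s = €55 per unit

At a seller price of 151, quantity supplied is -476 + 6·151 = 430.
Buyers absorb 430 only when they pay pb with 814 − 4·pb = 430, i.e. pb = 96.
s = ps − pb = 151 − 96 = 55.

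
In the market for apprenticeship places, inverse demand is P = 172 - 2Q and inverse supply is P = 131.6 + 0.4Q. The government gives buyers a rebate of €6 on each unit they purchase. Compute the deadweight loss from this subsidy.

Pre-subsidy: 172 - 2Q = 131.6 + 0.4Q gives Q* = 101/6 and P* = 415/3.
With the rebate, buyers effectively pay Pb = Ps − 6, where Ps is the price sellers receive.
On the curves, Pb = 172 - 2Q and Ps = 131.6 + 0.4Q; the wedge Ps − Pb = 6 gives 131.6 + 0.4Q − (172 - 2Q) = 6, so Q' = 58/3.
Then Pb = 172 − 2·(58/3) = 400/3 and Ps = 131.6 + 0.4·(58/3) = 418/3.
The subsidy expands output by 58/3 − 101/6 = 2.5 past the efficient level; on those units the gap between marginal cost and willingness to pay runs from 0 up to 6.
DWL = ½ × 6 × 2.5 = 7.5.

Deadweight loss = €7.5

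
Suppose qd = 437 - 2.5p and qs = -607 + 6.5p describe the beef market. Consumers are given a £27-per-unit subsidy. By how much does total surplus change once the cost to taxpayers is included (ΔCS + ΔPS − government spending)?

Pre-subsidy: 437 - 2.5p = -607 + 6.5p gives p* = 116, q* = 147.
With the rebate, buyers effectively pay pb = ps − 27, where ps is the price sellers receive.
Demand in terms of ps becomes qd = 437 − 2.5(ps − 27) = 504.5 - 2.5ps. Setting this equal to supply: 504.5 - 2.5ps = -607 + 6.5ps, so ps = 123.5.
Buyers pay pb = 123.5 − 27 = 96.5; q' = -607 + 6.5·123.5 = 195.75.
ΔCS = ½(147 + 195.75)(116 − 96.5) = 3341.8125; ΔPS = ½(147 + 195.75)(123.5 − 116) = 1285.3125.
Government spending = 27 × 195.75 = 5285.25.
Net change = 3341.8125 + 1285.3125 − 5285.25 = -658.125. The loss equals the DWL triangle ½·27·48.75.

Net change in total surplus = -£658.125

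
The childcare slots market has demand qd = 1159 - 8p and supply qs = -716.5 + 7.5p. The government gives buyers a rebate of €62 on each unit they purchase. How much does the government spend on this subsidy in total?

Government cost = €26722

Pre-subsidy: 1159 - 8p = -716.5 + 7.5p gives p* = 121, q* = 191.
With the rebate, buyers effectively pay pb = ps − 62, where ps is the price sellers receive.
Demand in terms of ps becomes qd = 1159 − 8(ps − 62) = 1655 - 8ps. Setting this equal to supply: 1655 - 8ps = -716.5 + 7.5ps, so ps = 153.
Buyers pay pb = 153 − 62 = 91; q' = -716.5 + 7.5·153 = 431.
Government outlay = subsidy × quantity = 62 × 431 = 26722.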